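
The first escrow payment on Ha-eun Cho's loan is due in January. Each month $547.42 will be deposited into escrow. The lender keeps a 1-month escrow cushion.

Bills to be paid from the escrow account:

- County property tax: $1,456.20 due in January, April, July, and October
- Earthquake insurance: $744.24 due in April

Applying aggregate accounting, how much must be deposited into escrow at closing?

$2,014.38

Cushion = 1 × $547.42 = $547.42
Trial balance (start $0, +$547.42 each month, − disbursements):
  Jan: +$547.42 − $1,456.20 → -$908.78
  Feb: +$547.42 → -$361.36
  Mar: +$547.42 → $186.06
  Apr: +$547.42 − $2,200.44 → -$1,466.96
  May: +$547.42 → -$919.54
  Jun: +$547.42 → -$372.12
  Jul: +$547.42 − $1,456.20 → -$1,280.90
  Aug: +$547.42 → -$733.48
  Sep: +$547.42 → -$186.06
  Oct: +$547.42 − $1,456.20 → -$1,094.84
  Nov: +$547.42 → -$547.42
  Dec: +$547.42 → $0.00
Lowest trial balance = -$1,466.96 (Apr)
Initial deposit = cushion − low point = $547.42 − (-$1,466.96) = $2,014.38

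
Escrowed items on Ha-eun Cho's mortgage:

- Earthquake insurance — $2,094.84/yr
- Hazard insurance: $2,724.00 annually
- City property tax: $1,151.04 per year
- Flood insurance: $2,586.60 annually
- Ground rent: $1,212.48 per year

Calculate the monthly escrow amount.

$814.08

Earthquake insurance — $2,094.84/yr
Hazard insurance — $2,724.00/yr
City property tax — $1,151.04/yr
Flood insurance — $2,586.60/yr
Ground rent — $1,212.48/yr
Total annual escrow = $2,094.84 + $2,724.00 + $1,151.04 + $2,586.60 + $1,212.48 = $9,768.96
Monthly = $9,768.96 / 12 = $814.08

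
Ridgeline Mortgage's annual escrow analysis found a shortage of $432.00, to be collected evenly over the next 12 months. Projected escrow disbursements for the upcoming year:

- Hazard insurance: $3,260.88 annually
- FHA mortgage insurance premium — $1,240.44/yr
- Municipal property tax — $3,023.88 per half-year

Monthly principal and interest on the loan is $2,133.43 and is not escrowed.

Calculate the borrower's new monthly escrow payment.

$915.09

Hazard insurance = $3,260.88
FHA mortgage insurance premium = $1,240.44
Municipal property tax = $3,023.88 × 2 = $6,047.76
Yearly total = $10,549.08
Monthly escrow = $10,549.08 / 12 = $879.09
Shortage per month = $432.00 ÷ 12 = $36.00
Adjusted monthly = $879.09 + $36.00 = $915.09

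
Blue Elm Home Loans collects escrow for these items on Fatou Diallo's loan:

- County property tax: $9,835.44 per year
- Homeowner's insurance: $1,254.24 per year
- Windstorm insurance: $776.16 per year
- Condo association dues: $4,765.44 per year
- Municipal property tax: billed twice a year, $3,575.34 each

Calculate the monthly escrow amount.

County property tax — $9,835.44 per year
Homeowner's insurance — $1,254.24 per year
Windstorm insurance — $776.16 per year
Condo association dues — $4,765.44 per year
Municipal property tax — $3,575.34 × 2 = $7,150.68 per year
Total annual escrow = $9,835.44 + $1,254.24 + $776.16 + $4,765.44 + $7,150.68 = $23,781.96
Per month = $23,781.96 ÷ 12 = $1,981.83

$1,981.83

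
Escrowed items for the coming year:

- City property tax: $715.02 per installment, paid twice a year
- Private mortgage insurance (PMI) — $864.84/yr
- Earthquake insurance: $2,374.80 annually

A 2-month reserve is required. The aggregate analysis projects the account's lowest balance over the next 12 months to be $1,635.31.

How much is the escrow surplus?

City property tax = $715.02 × 2 = $1,430.04
Private mortgage insurance (PMI) = $864.84
Earthquake insurance = $2,374.80
Annual escrow total = $1,430.04 + $864.84 + $2,374.80 = $4,669.68
Base monthly escrow = $4,669.68 ÷ 12 = $389.14
Cushion = 2 × $389.14 = $778.28
Surplus = $1,635.31 − $778.28 = $857.03

$857.03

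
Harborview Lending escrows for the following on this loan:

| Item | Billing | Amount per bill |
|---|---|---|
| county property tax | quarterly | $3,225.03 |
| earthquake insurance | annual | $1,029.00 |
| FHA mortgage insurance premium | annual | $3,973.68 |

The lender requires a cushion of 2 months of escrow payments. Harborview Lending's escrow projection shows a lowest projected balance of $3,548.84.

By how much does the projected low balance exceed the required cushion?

County property tax = $3,225.03 × 4 = $12,900.12
Earthquake insurance = $1,029.00
FHA mortgage insurance premium = $3,973.68
Total per year = $12,900.12 + $1,029.00 + $3,973.68 = $17,902.80
Base monthly escrow = $17,902.80 / 12 = $1,491.90
Cushion = 2 × $1,491.90 = $2,983.80
Surplus = $3,548.84 − $2,983.80 = $565.04

$565.04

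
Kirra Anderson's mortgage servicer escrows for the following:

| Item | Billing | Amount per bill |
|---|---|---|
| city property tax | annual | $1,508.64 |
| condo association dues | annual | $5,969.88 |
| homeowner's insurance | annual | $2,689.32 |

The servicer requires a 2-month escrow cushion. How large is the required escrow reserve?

City property tax — $1,508.64 annually
Condo association dues — $5,969.88 annually
Homeowner's insurance — $2,689.32 annually
Total annual escrow = $1,508.64 + $5,969.88 + $2,689.32 = $10,167.84
Monthly escrow = $10,167.84 / 12 = $847.32
Cushion = 2 × $847.32 = $1,694.64

$1,694.64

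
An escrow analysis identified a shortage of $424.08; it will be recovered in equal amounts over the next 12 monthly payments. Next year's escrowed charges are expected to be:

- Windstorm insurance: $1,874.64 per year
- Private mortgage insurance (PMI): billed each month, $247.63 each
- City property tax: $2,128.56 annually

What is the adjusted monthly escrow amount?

$616.57

Windstorm insurance — $1,874.64/yr
Private mortgage insurance (PMI) — $247.63 × 12 = $2,971.56/yr
City property tax — $2,128.56/yr
Total annual escrow = $1,874.64 + $2,971.56 + $2,128.56 = $6,974.76
Per month = $6,974.76 ÷ 12 = $581.23
Shortage spread = $424.08 ÷ 12 = $35.34/mo
Adjusted monthly = $581.23 + $35.34 = $616.57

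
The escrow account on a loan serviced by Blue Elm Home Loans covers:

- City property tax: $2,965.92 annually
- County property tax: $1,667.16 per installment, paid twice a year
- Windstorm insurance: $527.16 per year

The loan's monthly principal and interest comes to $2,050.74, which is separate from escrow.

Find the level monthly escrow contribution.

$568.95

City property tax = $2,965.92/yr
County property tax = $1,667.16 × 2 = $3,334.32/yr
Windstorm insurance = $527.16/yr
Total per year = $6,827.40
Base monthly escrow = $6,827.40 / 12 = $568.95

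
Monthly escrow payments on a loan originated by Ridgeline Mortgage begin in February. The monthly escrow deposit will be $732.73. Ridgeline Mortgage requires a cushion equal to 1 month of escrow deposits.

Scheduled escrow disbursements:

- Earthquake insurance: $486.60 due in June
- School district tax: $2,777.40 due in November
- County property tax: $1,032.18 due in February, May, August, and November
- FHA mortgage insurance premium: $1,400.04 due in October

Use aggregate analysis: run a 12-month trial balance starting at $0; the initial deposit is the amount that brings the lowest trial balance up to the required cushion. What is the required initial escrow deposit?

$2,198.19

Cushion = 1 × $732.73 = $732.73
Trial balance (start $0, +$732.73 each month, − disbursements):
  Feb: +$732.73 − $1,032.18 → -$299.45
  Mar: +$732.73 → $433.28
  Apr: +$732.73 → $1,166.01
  May: +$732.73 − $1,032.18 → $866.56
  Jun: +$732.73 − $486.60 → $1,112.69
  Jul: +$732.73 → $1,845.42
  Aug: +$732.73 − $1,032.18 → $1,545.97
  Sep: +$732.73 → $2,278.70
  Oct: +$732.73 − $1,400.04 → $1,611.39
  Nov: +$732.73 − $3,809.58 → -$1,465.46
  Dec: +$732.73 → -$732.73
  Jan: +$732.73 → $0.00
Lowest trial balance = -$1,465.46 (Nov)
Initial deposit = cushion − low point = $732.73 − (-$1,465.46) = $2,198.19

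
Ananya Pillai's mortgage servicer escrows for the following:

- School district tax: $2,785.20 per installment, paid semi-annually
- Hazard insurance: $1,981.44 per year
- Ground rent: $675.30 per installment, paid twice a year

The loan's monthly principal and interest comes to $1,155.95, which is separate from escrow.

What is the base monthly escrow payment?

School district tax: $2,785.20 × 2 = $5,570.40 annually
Hazard insurance: $1,981.44 annually
Ground rent: $675.30 × 2 = $1,350.60 annually
Total annual escrow = $8,902.44
Per month = $8,902.44 ÷ 12 = $741.87

$741.87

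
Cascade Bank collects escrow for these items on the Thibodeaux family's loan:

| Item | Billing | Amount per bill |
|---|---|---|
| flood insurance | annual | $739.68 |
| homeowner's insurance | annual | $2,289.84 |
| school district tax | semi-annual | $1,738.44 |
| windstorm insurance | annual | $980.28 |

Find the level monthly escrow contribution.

Flood insurance: $739.68/yr
Homeowner's insurance: $2,289.84/yr
School district tax: $1,738.44 × 2 = $3,476.88/yr
Windstorm insurance: $980.28/yr
Total annual escrow = $739.68 + $2,289.84 + $3,476.88 + $980.28 = $7,486.68
Monthly = $7,486.68 ÷ 12 = $623.89

$623.89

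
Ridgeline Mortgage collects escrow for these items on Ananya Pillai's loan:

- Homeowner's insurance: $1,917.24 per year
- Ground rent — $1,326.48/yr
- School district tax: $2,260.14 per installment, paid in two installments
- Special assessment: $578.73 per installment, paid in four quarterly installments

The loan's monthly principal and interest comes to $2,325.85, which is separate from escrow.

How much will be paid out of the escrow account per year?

$10,078.92

Homeowner's insurance = $1,917.24 annually
Ground rent = $1,326.48 annually
School district tax = $2,260.14 × 2 = $4,520.28 annually
Special assessment = $578.73 × 4 = $2,314.92 annually
Yearly total = $10,078.92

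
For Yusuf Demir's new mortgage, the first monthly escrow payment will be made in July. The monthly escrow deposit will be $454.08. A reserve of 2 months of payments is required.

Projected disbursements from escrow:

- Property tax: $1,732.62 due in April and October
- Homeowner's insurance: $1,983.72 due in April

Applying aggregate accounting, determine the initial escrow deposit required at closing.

$1,816.32

Cushion = 2 × $454.08 = $908.16
Trial balance (start $0, +$454.08 each month, − disbursements):
  Jul: +$454.08 → $454.08
  Aug: +$454.08 → $908.16
  Sep: +$454.08 → $1,362.24
  Oct: +$454.08 − $1,732.62 → $83.70
  Nov: +$454.08 → $537.78
  Dec: +$454.08 → $991.86
  Jan: +$454.08 → $1,445.94
  Feb: +$454.08 → $1,900.02
  Mar: +$454.08 → $2,354.10
  Apr: +$454.08 − $3,716.34 → -$908.16
  May: +$454.08 → -$454.08
  Jun: +$454.08 → $0.00
Lowest trial balance = -$908.16 (Apr)
Initial deposit = cushion − low point = $908.16 − (-$908.16) = $1,816.32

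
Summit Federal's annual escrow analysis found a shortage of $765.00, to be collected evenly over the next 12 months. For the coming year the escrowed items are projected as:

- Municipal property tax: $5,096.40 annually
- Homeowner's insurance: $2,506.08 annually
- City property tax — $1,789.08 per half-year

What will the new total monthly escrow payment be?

$995.47

Municipal property tax: $5,096.40 annually
Homeowner's insurance: $2,506.08 annually
City property tax: $1,789.08 × 2 = $3,578.16 annually
Total annual escrow = $5,096.40 + $2,506.08 + $3,578.16 = $11,180.64
Base monthly escrow = $11,180.64 ÷ 12 = $931.72
Shortage per month = $765.00 / 12 = $63.75
Adjusted monthly = $931.72 + $63.75 = $995.47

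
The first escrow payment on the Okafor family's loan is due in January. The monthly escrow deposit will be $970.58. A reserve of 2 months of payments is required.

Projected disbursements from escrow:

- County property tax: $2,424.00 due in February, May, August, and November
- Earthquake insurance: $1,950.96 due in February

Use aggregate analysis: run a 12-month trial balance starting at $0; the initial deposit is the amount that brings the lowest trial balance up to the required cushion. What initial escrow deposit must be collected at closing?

$4,374.96

Cushion = 2 × $970.58 = $1,941.16
Trial balance (start $0, +$970.58 each month, − disbursements):
  Jan: +$970.58 → $970.58
  Feb: +$970.58 − $4,374.96 → -$2,433.80
  Mar: +$970.58 → -$1,463.22
  Apr: +$970.58 → -$492.64
  May: +$970.58 − $2,424.00 → -$1,946.06
  Jun: +$970.58 → -$975.48
  Jul: +$970.58 → -$4.90
  Aug: +$970.58 − $2,424.00 → -$1,458.32
  Sep: +$970.58 → -$487.74
  Oct: +$970.58 → $482.84
  Nov: +$970.58 − $2,424.00 → -$970.58
  Dec: +$970.58 → $0.00
Lowest trial balance = -$2,433.80 (Feb)
Initial deposit = cushion − low point = $1,941.16 − (-$2,433.80) = $4,374.96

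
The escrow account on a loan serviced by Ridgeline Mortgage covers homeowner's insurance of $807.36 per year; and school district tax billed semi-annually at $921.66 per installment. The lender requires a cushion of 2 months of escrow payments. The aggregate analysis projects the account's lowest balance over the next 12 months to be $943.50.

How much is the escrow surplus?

Homeowner's insurance: $807.36 per year
School district tax: $921.66 × 2 = $1,843.32 per year
Total per year = $807.36 + $1,843.32 = $2,650.68
Per month = $2,650.68 / 12 = $220.89
Required reserve = 2 × $220.89 = $441.78
Excess over cushion: $943.50 − $441.78 = $501.72

$501.72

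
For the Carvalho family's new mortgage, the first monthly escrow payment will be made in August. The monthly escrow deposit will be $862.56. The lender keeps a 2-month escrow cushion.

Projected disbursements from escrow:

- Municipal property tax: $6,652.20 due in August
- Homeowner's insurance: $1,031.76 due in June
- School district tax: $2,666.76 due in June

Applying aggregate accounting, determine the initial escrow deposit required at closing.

Cushion = 2 × $862.56 = $1,725.12
Trial balance (start $0, +$862.56 each month, − disbursements):
  Aug: +$862.56 − $6,652.20 → -$5,789.64
  Sep: +$862.56 → -$4,927.08
  Oct: +$862.56 → -$4,064.52
  Nov: +$862.56 → -$3,201.96
  Dec: +$862.56 → -$2,339.40
  Jan: +$862.56 → -$1,476.84
  Feb: +$862.56 → -$614.28
  Mar: +$862.56 → $248.28
  Apr: +$862.56 → $1,110.84
  May: +$862.56 → $1,973.40
  Jun: +$862.56 − $3,698.52 → -$862.56
  Jul: +$862.56 → $0.00
Lowest trial balance = -$5,789.64 (Aug)
Initial deposit = cushion − low point = $1,725.12 − (-$5,789.64) = $7,514.76

$7,514.76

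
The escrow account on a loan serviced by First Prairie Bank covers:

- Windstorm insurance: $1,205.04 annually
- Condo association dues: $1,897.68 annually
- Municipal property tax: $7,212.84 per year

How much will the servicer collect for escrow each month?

Windstorm insurance: $1,205.04 per year
Condo association dues: $1,897.68 per year
Municipal property tax: $7,212.84 per year
Combined annual = $1,205.04 + $1,897.68 + $7,212.84 = $10,315.56
Monthly = $10,315.56 / 12 = $859.63

$859.63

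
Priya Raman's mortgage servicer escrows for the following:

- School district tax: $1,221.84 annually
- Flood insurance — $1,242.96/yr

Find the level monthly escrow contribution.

School district tax — $1,221.84/yr
Flood insurance — $1,242.96/yr
Combined annual = $1,221.84 + $1,242.96 = $2,464.80
Monthly escrow = $2,464.80 ÷ 12 = $205.40

$205.40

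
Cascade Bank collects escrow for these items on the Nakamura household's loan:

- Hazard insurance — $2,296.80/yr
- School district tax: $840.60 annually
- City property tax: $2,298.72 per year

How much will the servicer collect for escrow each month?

Hazard insurance = $2,296.80/yr
School district tax = $840.60/yr
City property tax = $2,298.72/yr
Annual escrow total = $5,436.12
Monthly = $5,436.12 ÷ 12 = $453.01

$453.01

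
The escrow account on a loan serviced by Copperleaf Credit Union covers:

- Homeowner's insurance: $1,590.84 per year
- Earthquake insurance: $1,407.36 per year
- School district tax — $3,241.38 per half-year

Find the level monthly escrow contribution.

$790.08

Homeowner's insurance: $1,590.84 annually
Earthquake insurance: $1,407.36 annually
School district tax: $3,241.38 × 2 = $6,482.76 annually
Total per year = $1,590.84 + $1,407.36 + $6,482.76 = $9,480.96
Monthly = $9,480.96 / 12 = $790.08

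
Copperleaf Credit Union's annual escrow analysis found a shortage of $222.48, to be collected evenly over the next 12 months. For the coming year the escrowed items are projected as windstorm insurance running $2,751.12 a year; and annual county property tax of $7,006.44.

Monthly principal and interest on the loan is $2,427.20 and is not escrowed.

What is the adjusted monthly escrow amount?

$831.67

Windstorm insurance: $2,751.12 annually
County property tax: $7,006.44 annually
Annual escrow total = $9,757.56
Per month = $9,757.56 ÷ 12 = $813.13
Shortage per month = $222.48 / 12 = $18.54
Adjusted monthly = $813.13 + $18.54 = $831.67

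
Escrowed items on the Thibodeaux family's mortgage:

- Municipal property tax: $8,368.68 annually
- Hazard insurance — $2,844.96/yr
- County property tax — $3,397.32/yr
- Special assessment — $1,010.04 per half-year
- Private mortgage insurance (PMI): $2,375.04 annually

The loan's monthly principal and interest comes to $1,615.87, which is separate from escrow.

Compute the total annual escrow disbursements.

$19,006.08

Municipal property tax = $8,368.68 annually
Hazard insurance = $2,844.96 annually
County property tax = $3,397.32 annually
Special assessment = $1,010.04 × 2 = $2,020.08 annually
Private mortgage insurance (PMI) = $2,375.04 annually
Total per year = $19,006.08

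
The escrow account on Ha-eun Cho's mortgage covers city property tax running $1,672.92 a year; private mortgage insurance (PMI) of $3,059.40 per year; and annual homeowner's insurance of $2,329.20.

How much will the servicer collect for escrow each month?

City property tax — $1,672.92 per year
Private mortgage insurance (PMI) — $3,059.40 per year
Homeowner's insurance — $2,329.20 per year
Combined annual = $7,061.52
Monthly = $7,061.52 ÷ 12 = $588.46

$588.46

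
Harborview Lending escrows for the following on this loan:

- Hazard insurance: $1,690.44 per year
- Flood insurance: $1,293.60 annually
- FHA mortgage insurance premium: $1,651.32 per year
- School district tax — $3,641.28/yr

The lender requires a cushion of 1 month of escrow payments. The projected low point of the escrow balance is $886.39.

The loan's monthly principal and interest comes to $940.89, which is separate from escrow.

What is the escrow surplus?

Hazard insurance — $1,690.44
Flood insurance — $1,293.60
FHA mortgage insurance premium — $1,651.32
School district tax — $3,641.28
Yearly total = $1,690.44 + $1,293.60 + $1,651.32 + $3,641.28 = $8,276.64
Base monthly escrow = $8,276.64 ÷ 12 = $689.72
Cushion = 1 × $689.72 = $689.72
Excess over cushion: $886.39 − $689.72 = $196.67

$196.67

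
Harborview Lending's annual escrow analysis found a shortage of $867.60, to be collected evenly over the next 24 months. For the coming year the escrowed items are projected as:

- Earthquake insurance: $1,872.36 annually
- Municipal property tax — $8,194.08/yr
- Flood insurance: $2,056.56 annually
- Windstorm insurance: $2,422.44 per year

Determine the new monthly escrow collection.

$1,248.27

Earthquake insurance: $1,872.36 annually
Municipal property tax: $8,194.08 annually
Flood insurance: $2,056.56 annually
Windstorm insurance: $2,422.44 annually
Total annual escrow = $14,545.44
Monthly escrow = $14,545.44 / 12 = $1,212.12
Monthly shortage recovery: $867.60 / 24 = $36.15
Adjusted monthly = $1,212.12 + $36.15 = $1,248.27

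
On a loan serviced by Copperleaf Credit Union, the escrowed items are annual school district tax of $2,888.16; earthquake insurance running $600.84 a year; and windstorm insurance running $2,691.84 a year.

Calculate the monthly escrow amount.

School district tax = $2,888.16 annually
Earthquake insurance = $600.84 annually
Windstorm insurance = $2,691.84 annually
Total per year = $6,180.84
Per month = $6,180.84 ÷ 12 = $515.07

$515.07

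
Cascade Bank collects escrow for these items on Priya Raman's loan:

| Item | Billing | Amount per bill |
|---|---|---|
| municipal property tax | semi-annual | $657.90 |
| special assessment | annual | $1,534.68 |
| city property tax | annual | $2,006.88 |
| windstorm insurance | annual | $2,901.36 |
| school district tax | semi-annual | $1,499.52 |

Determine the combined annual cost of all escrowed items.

Municipal property tax: $657.90 × 2 = $1,315.80/yr
Special assessment: $1,534.68/yr
City property tax: $2,006.88/yr
Windstorm insurance: $2,901.36/yr
School district tax: $1,499.52 × 2 = $2,999.04/yr
Total per year = $1,315.80 + $1,534.68 + $2,006.88 + $2,901.36 + $2,999.04 = $10,757.76

$10,757.76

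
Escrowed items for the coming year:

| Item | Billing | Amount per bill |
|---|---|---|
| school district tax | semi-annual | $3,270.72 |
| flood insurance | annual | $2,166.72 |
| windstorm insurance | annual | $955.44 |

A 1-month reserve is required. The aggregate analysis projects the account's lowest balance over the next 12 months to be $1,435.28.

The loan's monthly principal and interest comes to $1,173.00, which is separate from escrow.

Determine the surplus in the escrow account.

School district tax: $3,270.72 × 2 = $6,541.44
Flood insurance: $2,166.72
Windstorm insurance: $955.44
Combined annual = $6,541.44 + $2,166.72 + $955.44 = $9,663.60
Per month = $9,663.60 / 12 = $805.30
Required cushion = 1 × $805.30 = $805.30
Excess over cushion: $1,435.28 − $805.30 = $629.98

$629.98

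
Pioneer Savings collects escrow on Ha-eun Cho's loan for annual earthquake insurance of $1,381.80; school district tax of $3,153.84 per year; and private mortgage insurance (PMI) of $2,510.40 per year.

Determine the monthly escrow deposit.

$587.17

Earthquake insurance = $1,381.80 per year
School district tax = $3,153.84 per year
Private mortgage insurance (PMI) = $2,510.40 per year
Total annual escrow = $1,381.80 + $3,153.84 + $2,510.40 = $7,046.04
Per month = $7,046.04 / 12 = $587.17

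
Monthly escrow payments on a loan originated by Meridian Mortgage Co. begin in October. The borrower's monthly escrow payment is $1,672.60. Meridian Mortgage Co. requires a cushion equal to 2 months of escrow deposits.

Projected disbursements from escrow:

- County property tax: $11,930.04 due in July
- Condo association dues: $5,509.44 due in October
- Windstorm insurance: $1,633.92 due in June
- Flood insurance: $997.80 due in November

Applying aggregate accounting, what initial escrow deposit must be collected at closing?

Cushion = 2 × $1,672.60 = $3,345.20
Trial balance (start $0, +$1,672.60 each month, − disbursements):
  Oct: +$1,672.60 − $5,509.44 → -$3,836.84
  Nov: +$1,672.60 − $997.80 → -$3,162.04
  Dec: +$1,672.60 → -$1,489.44
  Jan: +$1,672.60 → $183.16
  Feb: +$1,672.60 → $1,855.76
  Mar: +$1,672.60 → $3,528.36
  Apr: +$1,672.60 → $5,200.96
  May: +$1,672.60 → $6,873.56
  Jun: +$1,672.60 − $1,633.92 → $6,912.24
  Jul: +$1,672.60 − $11,930.04 → -$3,345.20
  Aug: +$1,672.60 → -$1,672.60
  Sep: +$1,672.60 → $0.00
Lowest trial balance = -$3,836.84 (Oct)
Initial deposit = cushion − low point = $3,345.20 − (-$3,836.84) = $7,182.04

$7,182.04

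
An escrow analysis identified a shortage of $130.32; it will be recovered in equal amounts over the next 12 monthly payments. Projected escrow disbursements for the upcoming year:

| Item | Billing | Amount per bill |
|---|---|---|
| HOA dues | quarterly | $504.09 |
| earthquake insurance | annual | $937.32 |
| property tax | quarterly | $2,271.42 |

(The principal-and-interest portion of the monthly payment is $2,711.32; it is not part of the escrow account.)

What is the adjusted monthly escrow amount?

HOA dues: $504.09 × 4 = $2,016.36
Earthquake insurance: $937.32
Property tax: $2,271.42 × 4 = $9,085.68
Total per year = $12,039.36
Base monthly escrow = $12,039.36 ÷ 12 = $1,003.28
Shortage spread = $130.32 ÷ 12 = $10.86/mo
New monthly escrow = $1,003.28 + $10.86 = $1,014.14

$1,014.14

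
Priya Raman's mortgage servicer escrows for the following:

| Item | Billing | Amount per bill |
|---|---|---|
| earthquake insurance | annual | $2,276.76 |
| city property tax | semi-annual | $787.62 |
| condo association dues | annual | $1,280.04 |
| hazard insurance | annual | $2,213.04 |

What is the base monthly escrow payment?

Earthquake insurance = $2,276.76 per year
City property tax = $787.62 × 2 = $1,575.24 per year
Condo association dues = $1,280.04 per year
Hazard insurance = $2,213.04 per year
Yearly total = $7,345.08
Per month = $7,345.08 / 12 = $612.09

$612.09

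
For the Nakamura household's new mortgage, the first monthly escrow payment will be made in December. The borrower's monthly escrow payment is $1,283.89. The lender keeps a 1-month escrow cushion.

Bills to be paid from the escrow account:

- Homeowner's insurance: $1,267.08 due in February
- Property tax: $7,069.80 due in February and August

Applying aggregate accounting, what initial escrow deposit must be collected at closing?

$5,769.10

Cushion = 1 × $1,283.89 = $1,283.89
Trial balance (start $0, +$1,283.89 each month, − disbursements):
  Dec: +$1,283.89 → $1,283.89
  Jan: +$1,283.89 → $2,567.78
  Feb: +$1,283.89 − $8,336.88 → -$4,485.21
  Mar: +$1,283.89 → -$3,201.32
  Apr: +$1,283.89 → -$1,917.43
  May: +$1,283.89 → -$633.54
  Jun: +$1,283.89 → $650.35
  Jul: +$1,283.89 → $1,934.24
  Aug: +$1,283.89 − $7,069.80 → -$3,851.67
  Sep: +$1,283.89 → -$2,567.78
  Oct: +$1,283.89 → -$1,283.89
  Nov: +$1,283.89 → $0.00
Lowest trial balance = -$4,485.21 (Feb)
Initial deposit = cushion − low point = $1,283.89 − (-$4,485.21) = $5,769.10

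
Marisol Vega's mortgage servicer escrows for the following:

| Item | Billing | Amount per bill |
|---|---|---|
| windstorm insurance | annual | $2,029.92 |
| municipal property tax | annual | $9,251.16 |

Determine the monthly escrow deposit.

$940.09

Windstorm insurance: $2,029.92
Municipal property tax: $9,251.16
Yearly total = $2,029.92 + $9,251.16 = $11,281.08
Base monthly escrow = $11,281.08 / 12 = $940.09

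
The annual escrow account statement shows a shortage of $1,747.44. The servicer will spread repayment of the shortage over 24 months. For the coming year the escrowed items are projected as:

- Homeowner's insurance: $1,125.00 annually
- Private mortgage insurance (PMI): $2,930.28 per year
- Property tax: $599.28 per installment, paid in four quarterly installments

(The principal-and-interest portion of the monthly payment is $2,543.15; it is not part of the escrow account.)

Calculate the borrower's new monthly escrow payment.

$610.51

Homeowner's insurance — $1,125.00 annually
Private mortgage insurance (PMI) — $2,930.28 annually
Property tax — $599.28 × 4 = $2,397.12 annually
Total per year = $1,125.00 + $2,930.28 + $2,397.12 = $6,452.40
Per month = $6,452.40 ÷ 12 = $537.70
Shortage per month = $1,747.44 ÷ 24 = $72.81
Adjusted monthly = $537.70 + $72.81 = $610.51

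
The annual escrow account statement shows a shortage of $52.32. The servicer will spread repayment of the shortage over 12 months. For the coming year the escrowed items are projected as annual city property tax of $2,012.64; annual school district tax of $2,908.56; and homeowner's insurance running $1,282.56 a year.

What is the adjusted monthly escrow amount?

City property tax — $2,012.64/yr
School district tax — $2,908.56/yr
Homeowner's insurance — $1,282.56/yr
Annual escrow total = $2,012.64 + $2,908.56 + $1,282.56 = $6,203.76
Monthly = $6,203.76 ÷ 12 = $516.98
Shortage per month = $52.32 / 12 = $4.36
New monthly escrow = $516.98 + $4.36 = $521.34

$521.34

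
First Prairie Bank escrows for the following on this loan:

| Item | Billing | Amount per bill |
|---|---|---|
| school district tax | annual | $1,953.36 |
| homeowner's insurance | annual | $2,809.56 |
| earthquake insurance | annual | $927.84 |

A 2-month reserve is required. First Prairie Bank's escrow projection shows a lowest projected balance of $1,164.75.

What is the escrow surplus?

School district tax: $1,953.36
Homeowner's insurance: $2,809.56
Earthquake insurance: $927.84
Combined annual = $1,953.36 + $2,809.56 + $927.84 = $5,690.76
Base monthly escrow = $5,690.76 ÷ 12 = $474.23
Cushion = 2 × $474.23 = $948.46
Excess over cushion: $1,164.75 − $948.46 = $216.29

$216.29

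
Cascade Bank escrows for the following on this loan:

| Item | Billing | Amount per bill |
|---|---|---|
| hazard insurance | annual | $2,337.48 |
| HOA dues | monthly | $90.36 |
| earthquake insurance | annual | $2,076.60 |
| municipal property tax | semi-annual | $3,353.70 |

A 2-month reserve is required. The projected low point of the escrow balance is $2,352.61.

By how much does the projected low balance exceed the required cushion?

$318.31

Hazard insurance = $2,337.48 annually
HOA dues = $90.36 × 12 = $1,084.32 annually
Earthquake insurance = $2,076.60 annually
Municipal property tax = $3,353.70 × 2 = $6,707.40 annually
Combined annual = $2,337.48 + $1,084.32 + $2,076.60 + $6,707.40 = $12,205.80
Base monthly escrow = $12,205.80 ÷ 12 = $1,017.15
Required reserve = 2 × $1,017.15 = $2,034.30
Surplus = $2,352.61 − $2,034.30 = $318.31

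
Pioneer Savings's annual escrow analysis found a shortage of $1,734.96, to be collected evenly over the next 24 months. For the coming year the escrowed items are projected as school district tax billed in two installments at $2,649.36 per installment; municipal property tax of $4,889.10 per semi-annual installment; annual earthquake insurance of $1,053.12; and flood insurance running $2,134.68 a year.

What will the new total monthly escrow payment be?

$1,594.35

School district tax — $2,649.36 × 2 = $5,298.72/yr
Municipal property tax — $4,889.10 × 2 = $9,778.20/yr
Earthquake insurance — $1,053.12/yr
Flood insurance — $2,134.68/yr
Total per year = $5,298.72 + $9,778.20 + $1,053.12 + $2,134.68 = $18,264.72
Monthly = $18,264.72 / 12 = $1,522.06
Shortage per month = $1,734.96 ÷ 24 = $72.29
Adjusted monthly = $1,522.06 + $72.29 = $1,594.35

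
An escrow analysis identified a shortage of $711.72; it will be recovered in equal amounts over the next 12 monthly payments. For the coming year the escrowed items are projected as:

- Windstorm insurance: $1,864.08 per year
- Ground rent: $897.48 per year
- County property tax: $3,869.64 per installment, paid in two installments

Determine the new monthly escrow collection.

$934.38

Windstorm insurance: $1,864.08 annually
Ground rent: $897.48 annually
County property tax: $3,869.64 × 2 = $7,739.28 annually
Yearly total = $1,864.08 + $897.48 + $7,739.28 = $10,500.84
Base monthly escrow = $10,500.84 ÷ 12 = $875.07
Shortage spread = $711.72 ÷ 12 = $59.31/mo
New monthly escrow = $875.07 + $59.31 = $934.38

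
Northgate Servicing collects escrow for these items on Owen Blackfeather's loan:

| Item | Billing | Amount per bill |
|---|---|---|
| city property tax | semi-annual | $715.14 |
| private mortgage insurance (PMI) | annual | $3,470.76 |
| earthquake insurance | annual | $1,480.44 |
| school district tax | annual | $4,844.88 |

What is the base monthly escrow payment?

City property tax = $715.14 × 2 = $1,430.28 per year
Private mortgage insurance (PMI) = $3,470.76 per year
Earthquake insurance = $1,480.44 per year
School district tax = $4,844.88 per year
Yearly total = $11,226.36
Base monthly escrow = $11,226.36 / 12 = $935.53

$935.53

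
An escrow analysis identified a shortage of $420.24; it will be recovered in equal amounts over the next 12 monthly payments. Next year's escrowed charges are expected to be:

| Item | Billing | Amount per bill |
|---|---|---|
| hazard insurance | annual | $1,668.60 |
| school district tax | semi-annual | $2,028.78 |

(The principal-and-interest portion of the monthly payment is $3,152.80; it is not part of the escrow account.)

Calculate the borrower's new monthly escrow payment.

Hazard insurance — $1,668.60
School district tax — $2,028.78 × 2 = $4,057.56
Total per year = $5,726.16
Monthly escrow = $5,726.16 ÷ 12 = $477.18
Shortage per month = $420.24 / 12 = $35.02
New monthly escrow = $477.18 + $35.02 = $512.20

$512.20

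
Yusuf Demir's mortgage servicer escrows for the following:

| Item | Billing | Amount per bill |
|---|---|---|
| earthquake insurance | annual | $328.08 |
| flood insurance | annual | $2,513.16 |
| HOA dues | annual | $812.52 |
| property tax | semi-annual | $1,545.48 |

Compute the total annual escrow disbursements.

$6,744.72

Earthquake insurance = $328.08 annually
Flood insurance = $2,513.16 annually
HOA dues = $812.52 annually
Property tax = $1,545.48 × 2 = $3,090.96 annually
Yearly total = $6,744.72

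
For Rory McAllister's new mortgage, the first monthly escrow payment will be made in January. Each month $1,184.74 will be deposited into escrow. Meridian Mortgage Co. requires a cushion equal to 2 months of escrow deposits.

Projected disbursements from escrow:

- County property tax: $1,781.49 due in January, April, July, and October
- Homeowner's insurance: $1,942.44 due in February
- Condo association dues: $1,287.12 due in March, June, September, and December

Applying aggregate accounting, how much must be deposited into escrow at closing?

Cushion = 2 × $1,184.74 = $2,369.48
Trial balance (start $0, +$1,184.74 each month, − disbursements):
  Jan: +$1,184.74 − $1,781.49 → -$596.75
  Feb: +$1,184.74 − $1,942.44 → -$1,354.45
  Mar: +$1,184.74 − $1,287.12 → -$1,456.83
  Apr: +$1,184.74 − $1,781.49 → -$2,053.58
  May: +$1,184.74 → -$868.84
  Jun: +$1,184.74 − $1,287.12 → -$971.22
  Jul: +$1,184.74 − $1,781.49 → -$1,567.97
  Aug: +$1,184.74 → -$383.23
  Sep: +$1,184.74 − $1,287.12 → -$485.61
  Oct: +$1,184.74 − $1,781.49 → -$1,082.36
  Nov: +$1,184.74 → $102.38
  Dec: +$1,184.74 − $1,287.12 → $0.00
Lowest trial balance = -$2,053.58 (Apr)
Initial deposit = cushion − low point = $2,369.48 − (-$2,053.58) = $4,423.06

$4,423.06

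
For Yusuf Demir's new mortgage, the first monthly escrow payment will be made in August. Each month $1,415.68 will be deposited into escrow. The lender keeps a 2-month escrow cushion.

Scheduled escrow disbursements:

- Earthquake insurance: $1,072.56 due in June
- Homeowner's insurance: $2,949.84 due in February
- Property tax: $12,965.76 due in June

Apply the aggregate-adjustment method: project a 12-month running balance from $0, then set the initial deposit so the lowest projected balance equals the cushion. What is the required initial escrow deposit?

$4,247.04

Cushion = 2 × $1,415.68 = $2,831.36
Trial balance (start $0, +$1,415.68 each month, − disbursements):
  Aug: +$1,415.68 → $1,415.68
  Sep: +$1,415.68 → $2,831.36
  Oct: +$1,415.68 → $4,247.04
  Nov: +$1,415.68 → $5,662.72
  Dec: +$1,415.68 → $7,078.40
  Jan: +$1,415.68 → $8,494.08
  Feb: +$1,415.68 − $2,949.84 → $6,959.92
  Mar: +$1,415.68 → $8,375.60
  Apr: +$1,415.68 → $9,791.28
  May: +$1,415.68 → $11,206.96
  Jun: +$1,415.68 − $14,038.32 → -$1,415.68
  Jul: +$1,415.68 → $0.00
Lowest trial balance = -$1,415.68 (Jun)
Initial deposit = cushion − low point = $2,831.36 − (-$1,415.68) = $4,247.04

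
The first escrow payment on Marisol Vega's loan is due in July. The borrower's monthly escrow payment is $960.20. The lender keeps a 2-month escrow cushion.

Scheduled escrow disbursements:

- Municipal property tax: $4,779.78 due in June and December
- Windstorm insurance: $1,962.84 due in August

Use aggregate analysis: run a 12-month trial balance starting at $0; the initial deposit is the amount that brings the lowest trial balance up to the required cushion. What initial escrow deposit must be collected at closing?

$2,901.82

Cushion = 2 × $960.20 = $1,920.40
Trial balance (start $0, +$960.20 each month, − disbursements):
  Jul: +$960.20 → $960.20
  Aug: +$960.20 − $1,962.84 → -$42.44
  Sep: +$960.20 → $917.76
  Oct: +$960.20 → $1,877.96
  Nov: +$960.20 → $2,838.16
  Dec: +$960.20 − $4,779.78 → -$981.42
  Jan: +$960.20 → -$21.22
  Feb: +$960.20 → $938.98
  Mar: +$960.20 → $1,899.18
  Apr: +$960.20 → $2,859.38
  May: +$960.20 → $3,819.58
  Jun: +$960.20 − $4,779.78 → $0.00
Lowest trial balance = -$981.42 (Dec)
Initial deposit = cushion − low point = $1,920.40 − (-$981.42) = $2,901.82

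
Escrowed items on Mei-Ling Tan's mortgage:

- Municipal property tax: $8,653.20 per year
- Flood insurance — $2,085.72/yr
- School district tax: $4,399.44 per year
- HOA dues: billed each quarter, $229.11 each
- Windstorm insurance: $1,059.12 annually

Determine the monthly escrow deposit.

Municipal property tax: $8,653.20 annually
Flood insurance: $2,085.72 annually
School district tax: $4,399.44 annually
HOA dues: $229.11 × 4 = $916.44 annually
Windstorm insurance: $1,059.12 annually
Yearly total = $17,113.92
Monthly escrow = $17,113.92 ÷ 12 = $1,426.16

$1,426.16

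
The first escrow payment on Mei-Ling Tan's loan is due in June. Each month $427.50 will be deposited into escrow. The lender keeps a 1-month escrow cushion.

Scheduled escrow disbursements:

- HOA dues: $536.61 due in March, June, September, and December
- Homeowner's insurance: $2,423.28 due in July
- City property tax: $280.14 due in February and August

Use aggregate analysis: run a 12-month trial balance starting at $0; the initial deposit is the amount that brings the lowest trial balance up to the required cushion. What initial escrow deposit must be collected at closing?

Cushion = 1 × $427.50 = $427.50
Trial balance (start $0, +$427.50 each month, − disbursements):
  Jun: +$427.50 − $536.61 → -$109.11
  Jul: +$427.50 − $2,423.28 → -$2,104.89
  Aug: +$427.50 − $280.14 → -$1,957.53
  Sep: +$427.50 − $536.61 → -$2,066.64
  Oct: +$427.50 → -$1,639.14
  Nov: +$427.50 → -$1,211.64
  Dec: +$427.50 − $536.61 → -$1,320.75
  Jan: +$427.50 → -$893.25
  Feb: +$427.50 − $280.14 → -$745.89
  Mar: +$427.50 − $536.61 → -$855.00
  Apr: +$427.50 → -$427.50
  May: +$427.50 → $0.00
Lowest trial balance = -$2,104.89 (Jul)
Initial deposit = cushion − low point = $427.50 − (-$2,104.89) = $2,532.39

$2,532.39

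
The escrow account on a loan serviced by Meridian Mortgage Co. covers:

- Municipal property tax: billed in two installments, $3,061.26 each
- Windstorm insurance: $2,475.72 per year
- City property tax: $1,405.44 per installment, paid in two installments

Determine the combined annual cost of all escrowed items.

Municipal property tax: $3,061.26 × 2 = $6,122.52 per year
Windstorm insurance: $2,475.72 per year
City property tax: $1,405.44 × 2 = $2,810.88 per year
Total annual escrow = $11,409.12

$11,409.12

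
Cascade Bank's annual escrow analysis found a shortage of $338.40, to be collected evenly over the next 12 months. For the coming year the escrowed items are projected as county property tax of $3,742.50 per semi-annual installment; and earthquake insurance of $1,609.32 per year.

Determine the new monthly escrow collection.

$786.06

County property tax — $3,742.50 × 2 = $7,485.00 annually
Earthquake insurance — $1,609.32 annually
Total annual escrow = $7,485.00 + $1,609.32 = $9,094.32
Monthly escrow = $9,094.32 / 12 = $757.86
Monthly shortage recovery: $338.40 / 12 = $28.20
Adjusted monthly = $757.86 + $28.20 = $786.06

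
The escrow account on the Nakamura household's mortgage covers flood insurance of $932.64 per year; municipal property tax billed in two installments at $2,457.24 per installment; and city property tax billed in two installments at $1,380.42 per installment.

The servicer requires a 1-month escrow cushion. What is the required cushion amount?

Flood insurance: $932.64 per year
Municipal property tax: $2,457.24 × 2 = $4,914.48 per year
City property tax: $1,380.42 × 2 = $2,760.84 per year
Annual escrow total = $932.64 + $4,914.48 + $2,760.84 = $8,607.96
Monthly = $8,607.96 / 12 = $717.33
Reserve = 1 × $717.33 = $717.33

$717.33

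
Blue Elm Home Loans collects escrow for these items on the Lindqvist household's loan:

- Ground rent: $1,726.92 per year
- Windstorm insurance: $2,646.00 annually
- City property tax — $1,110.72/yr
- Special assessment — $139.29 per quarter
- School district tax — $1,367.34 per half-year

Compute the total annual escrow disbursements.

Ground rent = $1,726.92 annually
Windstorm insurance = $2,646.00 annually
City property tax = $1,110.72 annually
Special assessment = $139.29 × 4 = $557.16 annually
School district tax = $1,367.34 × 2 = $2,734.68 annually
Annual escrow total = $1,726.92 + $2,646.00 + $1,110.72 + $557.16 + $2,734.68 = $8,775.48

$8,775.48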